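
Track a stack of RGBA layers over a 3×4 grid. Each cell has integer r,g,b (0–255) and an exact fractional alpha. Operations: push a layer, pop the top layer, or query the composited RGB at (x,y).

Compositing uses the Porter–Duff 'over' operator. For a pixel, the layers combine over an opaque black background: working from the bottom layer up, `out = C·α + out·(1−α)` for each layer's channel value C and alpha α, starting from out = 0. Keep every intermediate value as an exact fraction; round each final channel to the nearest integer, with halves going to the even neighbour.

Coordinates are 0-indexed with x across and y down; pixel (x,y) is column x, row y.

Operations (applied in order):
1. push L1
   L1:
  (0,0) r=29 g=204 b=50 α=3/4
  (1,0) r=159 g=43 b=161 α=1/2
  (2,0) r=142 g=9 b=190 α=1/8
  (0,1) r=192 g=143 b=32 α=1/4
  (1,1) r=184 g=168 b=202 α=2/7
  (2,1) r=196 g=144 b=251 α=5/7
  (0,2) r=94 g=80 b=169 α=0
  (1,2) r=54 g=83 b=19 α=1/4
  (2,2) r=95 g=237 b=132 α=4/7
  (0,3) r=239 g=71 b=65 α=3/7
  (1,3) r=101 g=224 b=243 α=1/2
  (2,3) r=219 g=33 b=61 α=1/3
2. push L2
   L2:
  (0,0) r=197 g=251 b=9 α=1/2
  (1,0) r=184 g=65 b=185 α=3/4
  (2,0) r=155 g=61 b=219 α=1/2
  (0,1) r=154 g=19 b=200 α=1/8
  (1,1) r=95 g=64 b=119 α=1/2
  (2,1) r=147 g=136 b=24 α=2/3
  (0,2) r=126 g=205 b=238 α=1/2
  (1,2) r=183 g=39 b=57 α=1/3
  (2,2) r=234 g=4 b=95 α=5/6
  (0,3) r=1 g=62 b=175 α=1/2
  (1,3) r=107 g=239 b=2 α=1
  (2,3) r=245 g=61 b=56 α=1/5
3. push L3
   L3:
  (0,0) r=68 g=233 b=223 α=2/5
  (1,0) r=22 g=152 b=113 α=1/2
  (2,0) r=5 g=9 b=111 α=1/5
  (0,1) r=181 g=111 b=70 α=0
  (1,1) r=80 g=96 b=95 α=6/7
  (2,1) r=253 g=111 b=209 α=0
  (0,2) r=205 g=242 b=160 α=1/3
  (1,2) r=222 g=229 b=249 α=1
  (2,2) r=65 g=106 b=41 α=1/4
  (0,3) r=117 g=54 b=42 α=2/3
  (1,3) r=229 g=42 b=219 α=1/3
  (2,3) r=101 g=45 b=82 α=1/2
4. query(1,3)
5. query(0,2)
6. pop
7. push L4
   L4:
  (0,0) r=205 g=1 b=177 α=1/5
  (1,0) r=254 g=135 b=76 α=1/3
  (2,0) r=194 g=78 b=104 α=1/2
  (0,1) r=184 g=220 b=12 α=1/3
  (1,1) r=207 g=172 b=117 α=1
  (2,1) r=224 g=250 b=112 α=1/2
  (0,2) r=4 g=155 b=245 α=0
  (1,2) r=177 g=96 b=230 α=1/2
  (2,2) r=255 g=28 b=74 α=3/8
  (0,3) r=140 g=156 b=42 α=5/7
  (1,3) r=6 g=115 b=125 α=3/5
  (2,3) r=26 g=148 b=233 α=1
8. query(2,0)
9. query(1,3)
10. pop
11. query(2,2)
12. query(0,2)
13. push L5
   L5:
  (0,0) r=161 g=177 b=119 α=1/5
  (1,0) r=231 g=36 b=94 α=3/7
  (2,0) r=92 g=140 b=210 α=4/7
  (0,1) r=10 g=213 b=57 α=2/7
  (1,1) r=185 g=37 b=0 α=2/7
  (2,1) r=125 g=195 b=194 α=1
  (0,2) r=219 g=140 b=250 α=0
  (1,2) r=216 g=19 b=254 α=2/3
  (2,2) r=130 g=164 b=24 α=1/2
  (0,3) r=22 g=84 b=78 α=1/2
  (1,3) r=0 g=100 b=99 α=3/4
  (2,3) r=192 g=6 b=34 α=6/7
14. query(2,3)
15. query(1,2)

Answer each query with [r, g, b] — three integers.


at x=1,y=3 over L1,L2,L3:
after L1 α=1/2: [101/2, 112, 243/2]
after L2 α=1: [107, 239, 2]
after L3 α=1/3: [443/3, 520/3, 223/3]
rounded: [148, 173, 74]

at x=0,y=2 over L1,L2,L3:
L1 α=0: [0, 0, 0]
L2 α=1/2: [63, 205/2, 119]
L3 α=1/3: [331/3, 149, 398/3]
→ [110, 149, 133]

at x=2,y=0 over L1,L2,L4:
+L1 (α=1/8) → [71/4, 9/8, 95/4]
+L2 (α=1/2) → [691/8, 497/16, 971/8]
+L4 (α=1/2) → [2243/16, 1745/32, 1803/16]
= [140, 55, 113]

query (1,3) [L1,L2,L4] — begin 0,0,0
+L1 (α=1/2) → [101/2, 112, 243/2]
+L2 (α=1) → [107, 239, 2]
+L4 (α=3/5) → [232/5, 823/5, 379/5]
= [46, 165, 76]

query (2,2) [L1,L2] — begin 0,0,0
after L1 α=4/7: [380/7, 948/7, 528/7]
after L2 α=5/6: [4285/21, 544/21, 3853/42]
rounded: [204, 26, 92]

at x=0,y=2 over L1,L2:
+L1 (α=0) → [0, 0, 0]
+L2 (α=1/2) → [63, 205/2, 119]
= [63, 102, 119]

query (2,3) [L1,L2,L5] — begin 0,0,0
L1 α=1/3: [73, 11, 61/3]
L2 α=1/5: [537/5, 21, 412/15]
L5 α=6/7: [6297/35, 57/7, 496/15]
→ [180, 8, 33]

query (1,2) [L1,L2,L5] — begin 0,0,0
L1 α=1/4: [27/2, 83/4, 19/4]
L2 α=1/3: [70, 161/6, 133/6]
L5 α=2/3: [502/3, 389/18, 3181/18]
→ [167, 22, 177]


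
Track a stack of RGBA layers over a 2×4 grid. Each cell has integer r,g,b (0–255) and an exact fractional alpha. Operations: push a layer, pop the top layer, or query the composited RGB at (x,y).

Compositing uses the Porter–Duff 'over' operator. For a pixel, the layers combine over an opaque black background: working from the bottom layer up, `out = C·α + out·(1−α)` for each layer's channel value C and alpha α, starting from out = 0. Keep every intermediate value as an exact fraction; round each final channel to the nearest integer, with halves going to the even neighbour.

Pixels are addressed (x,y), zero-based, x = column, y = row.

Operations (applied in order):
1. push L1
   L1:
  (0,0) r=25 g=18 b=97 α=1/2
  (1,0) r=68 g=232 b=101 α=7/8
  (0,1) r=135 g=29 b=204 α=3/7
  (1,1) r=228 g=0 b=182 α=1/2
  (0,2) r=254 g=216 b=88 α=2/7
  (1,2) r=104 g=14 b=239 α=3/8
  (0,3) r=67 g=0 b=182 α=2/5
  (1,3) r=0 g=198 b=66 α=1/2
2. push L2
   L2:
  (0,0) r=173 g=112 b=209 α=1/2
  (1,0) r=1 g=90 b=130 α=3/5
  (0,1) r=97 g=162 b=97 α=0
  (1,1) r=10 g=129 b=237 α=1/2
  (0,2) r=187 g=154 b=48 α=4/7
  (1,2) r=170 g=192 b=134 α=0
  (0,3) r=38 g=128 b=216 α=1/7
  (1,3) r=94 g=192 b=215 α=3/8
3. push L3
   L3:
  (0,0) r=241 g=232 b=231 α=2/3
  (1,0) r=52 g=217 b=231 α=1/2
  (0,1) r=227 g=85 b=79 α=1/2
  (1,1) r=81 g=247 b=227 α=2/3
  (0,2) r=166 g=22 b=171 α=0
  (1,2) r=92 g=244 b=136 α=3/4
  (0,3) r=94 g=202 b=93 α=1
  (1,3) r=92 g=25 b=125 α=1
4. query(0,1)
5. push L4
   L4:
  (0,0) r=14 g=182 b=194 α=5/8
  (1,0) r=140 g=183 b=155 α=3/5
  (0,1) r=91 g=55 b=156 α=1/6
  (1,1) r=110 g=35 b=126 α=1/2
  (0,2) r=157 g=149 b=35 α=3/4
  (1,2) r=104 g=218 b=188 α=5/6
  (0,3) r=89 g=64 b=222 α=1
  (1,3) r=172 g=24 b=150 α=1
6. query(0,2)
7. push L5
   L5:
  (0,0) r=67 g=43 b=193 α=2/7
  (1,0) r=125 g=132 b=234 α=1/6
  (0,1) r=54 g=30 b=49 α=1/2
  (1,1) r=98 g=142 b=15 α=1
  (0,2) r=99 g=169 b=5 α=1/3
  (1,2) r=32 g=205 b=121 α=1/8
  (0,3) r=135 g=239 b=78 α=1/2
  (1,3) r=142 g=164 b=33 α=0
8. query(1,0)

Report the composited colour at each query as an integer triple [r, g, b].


query (0,1) [L1,L2,L3] — begin 0,0,0
+L1 (α=3/7) → [405/7, 87/7, 612/7]
+L2 (α=0) → [405/7, 87/7, 612/7]
+L3 (α=1/2) → [997/7, 341/7, 1165/14]
→ [142, 49, 83]

(0,2) stack=L1,L2,L3,L4; from [0,0,0]:
after L1 α=2/7: [508/7, 432/7, 176/7]
after L2 α=4/7: [6760/49, 5608/49, 1872/49]
after L3 α=0: [6760/49, 5608/49, 1872/49]
after L4 α=3/4: [29839/196, 27511/196, 7017/196]
rounded: [152, 140, 36]

(1,0) stack=L1,L2,L3,L4,L5; from [0,0,0]:
L1 α=7/8: [119/2, 203, 707/8]
L2 α=3/5: [122/5, 676/5, 2267/20]
L3 α=1/2: [191/5, 1761/10, 6887/40]
L4 α=3/5: [2482/25, 4506/25, 16187/100]
L5 α=1/6: [3107/30, 861/5, 20867/120]
rounded: [104, 172, 174]


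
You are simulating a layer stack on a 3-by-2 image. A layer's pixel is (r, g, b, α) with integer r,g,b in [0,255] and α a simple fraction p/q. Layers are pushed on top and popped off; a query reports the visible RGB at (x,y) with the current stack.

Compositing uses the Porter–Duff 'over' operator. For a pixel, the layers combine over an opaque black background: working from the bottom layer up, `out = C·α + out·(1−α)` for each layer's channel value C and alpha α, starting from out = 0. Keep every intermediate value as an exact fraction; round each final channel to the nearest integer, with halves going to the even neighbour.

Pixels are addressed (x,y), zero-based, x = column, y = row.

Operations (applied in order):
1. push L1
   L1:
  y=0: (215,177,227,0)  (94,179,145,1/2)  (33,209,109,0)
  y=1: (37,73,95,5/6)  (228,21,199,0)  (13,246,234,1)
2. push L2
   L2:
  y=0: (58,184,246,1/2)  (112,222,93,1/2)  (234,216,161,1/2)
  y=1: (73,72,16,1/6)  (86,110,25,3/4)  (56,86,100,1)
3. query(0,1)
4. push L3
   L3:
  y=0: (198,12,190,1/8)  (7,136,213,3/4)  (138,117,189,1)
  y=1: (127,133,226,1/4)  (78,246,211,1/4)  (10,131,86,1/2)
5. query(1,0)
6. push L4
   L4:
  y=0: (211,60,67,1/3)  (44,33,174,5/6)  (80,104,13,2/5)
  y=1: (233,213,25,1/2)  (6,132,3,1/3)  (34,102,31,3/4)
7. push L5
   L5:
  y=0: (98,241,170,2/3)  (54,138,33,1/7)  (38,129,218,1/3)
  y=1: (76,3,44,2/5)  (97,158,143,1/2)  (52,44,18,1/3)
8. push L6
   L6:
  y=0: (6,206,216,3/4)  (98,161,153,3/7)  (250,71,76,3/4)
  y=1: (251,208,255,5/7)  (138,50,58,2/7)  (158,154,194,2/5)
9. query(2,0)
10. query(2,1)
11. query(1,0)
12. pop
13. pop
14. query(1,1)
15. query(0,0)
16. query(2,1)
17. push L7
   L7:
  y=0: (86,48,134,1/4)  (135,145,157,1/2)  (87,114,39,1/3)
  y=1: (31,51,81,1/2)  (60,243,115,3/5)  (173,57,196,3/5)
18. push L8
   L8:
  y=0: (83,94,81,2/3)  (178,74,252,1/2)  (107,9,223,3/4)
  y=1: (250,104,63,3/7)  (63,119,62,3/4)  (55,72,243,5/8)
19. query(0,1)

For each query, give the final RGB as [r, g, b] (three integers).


(0,1) stack=L1,L2; from [0,0,0]:
L1 α=5/6: [185/6, 365/6, 475/6]
L2 α=1/6: [1363/36, 2257/36, 2471/36]
→ [38, 63, 69]

(1,0) stack=L1,L2,L3; from [0,0,0]:
after L1 α=1/2: [47, 179/2, 145/2]
after L2 α=1/2: [159/2, 623/4, 331/4]
after L3 α=3/4: [201/8, 2255/16, 2887/16]
→ [25, 141, 180]

at x=2,y=0 over L1,L2,L3,L4,L5,L6:
+L1 (α=0) → [0, 0, 0]
+L2 (α=1/2) → [117, 108, 161/2]
+L3 (α=1) → [138, 117, 189]
+L4 (α=2/5) → [574/5, 559/5, 593/5]
+L5 (α=1/3) → [446/5, 1763/15, 2276/15]
+L6 (α=3/4) → [1049/5, 2479/30, 1424/15]
= [210, 83, 95]

at x=2,y=1 over L1,L2,L3,L4,L5,L6:
after L1 α=1: [13, 246, 234]
after L2 α=1: [56, 86, 100]
after L3 α=1/2: [33, 217/2, 93]
after L4 α=3/4: [135/4, 829/8, 93/2]
after L5 α=1/3: [239/6, 335/4, 37]
after L6 α=2/5: [871/10, 2237/20, 499/5]
= [87, 112, 100]

at x=1,y=0 over L1,L2,L3,L4,L5,L6:
after L1 α=1/2: [47, 179/2, 145/2]
after L2 α=1/2: [159/2, 623/4, 331/4]
after L3 α=3/4: [201/8, 2255/16, 2887/16]
after L4 α=5/6: [1961/48, 4895/96, 16807/96]
after L5 α=1/7: [2393/56, 7103/112, 17335/112]
after L6 α=3/7: [6509/98, 20627/196, 30187/196]
→ [66, 105, 154]

(1,1) stack=L1,L2,L3,L4; from [0,0,0]:
L1 α=0: [0, 0, 0]
L2 α=3/4: [129/2, 165/2, 75/4]
L3 α=1/4: [543/8, 987/8, 1069/16]
L4 α=1/3: [189/4, 505/4, 1093/24]
rounded: [47, 126, 46]

query (0,0) [L1,L2,L3,L4] — begin 0,0,0
after L1 α=0: [0, 0, 0]
after L2 α=1/2: [29, 92, 123]
after L3 α=1/8: [401/8, 82, 1051/8]
after L4 α=1/3: [415/4, 224/3, 1319/12]
→ [104, 75, 110]

at x=2,y=1 over L1,L2,L3,L4:
after L1 α=1: [13, 246, 234]
after L2 α=1: [56, 86, 100]
after L3 α=1/2: [33, 217/2, 93]
after L4 α=3/4: [135/4, 829/8, 93/2]
→ [34, 104, 46]

query (0,1) [L1,L2,L3,L4,L7,L8] — begin 0,0,0
after L1 α=5/6: [185/6, 365/6, 475/6]
after L2 α=1/6: [1363/36, 2257/36, 2471/36]
after L3 α=1/4: [2887/48, 3853/48, 5183/48]
after L4 α=1/2: [14071/96, 14077/96, 6383/96]
after L7 α=1/2: [17047/192, 18973/192, 14159/192]
after L8 α=3/7: [53047/336, 33949/336, 23231/336]
→ [158, 101, 69]


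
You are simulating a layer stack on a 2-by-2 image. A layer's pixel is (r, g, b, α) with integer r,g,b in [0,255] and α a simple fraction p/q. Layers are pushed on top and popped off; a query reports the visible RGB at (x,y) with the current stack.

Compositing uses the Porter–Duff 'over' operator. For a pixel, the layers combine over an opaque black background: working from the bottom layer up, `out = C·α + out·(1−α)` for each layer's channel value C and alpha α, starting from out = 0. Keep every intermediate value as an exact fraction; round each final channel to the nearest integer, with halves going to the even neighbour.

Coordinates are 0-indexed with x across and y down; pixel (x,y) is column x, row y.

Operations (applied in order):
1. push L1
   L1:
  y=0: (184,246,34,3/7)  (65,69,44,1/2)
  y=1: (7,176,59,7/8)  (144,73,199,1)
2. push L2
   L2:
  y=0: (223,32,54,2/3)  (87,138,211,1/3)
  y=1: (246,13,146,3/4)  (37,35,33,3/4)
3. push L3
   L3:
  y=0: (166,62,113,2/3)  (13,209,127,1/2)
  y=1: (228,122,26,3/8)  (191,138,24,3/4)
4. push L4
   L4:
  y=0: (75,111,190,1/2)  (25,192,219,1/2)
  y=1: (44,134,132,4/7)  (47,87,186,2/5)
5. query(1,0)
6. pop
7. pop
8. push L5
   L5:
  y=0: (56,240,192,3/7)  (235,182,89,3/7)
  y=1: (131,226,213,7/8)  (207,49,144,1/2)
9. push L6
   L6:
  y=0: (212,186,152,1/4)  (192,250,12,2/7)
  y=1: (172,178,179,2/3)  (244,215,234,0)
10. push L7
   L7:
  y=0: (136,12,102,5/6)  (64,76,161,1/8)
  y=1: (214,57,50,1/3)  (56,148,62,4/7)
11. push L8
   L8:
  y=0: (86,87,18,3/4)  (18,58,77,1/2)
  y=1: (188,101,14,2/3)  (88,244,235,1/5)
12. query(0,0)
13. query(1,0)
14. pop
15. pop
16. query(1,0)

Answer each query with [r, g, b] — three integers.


at x=1,y=0 over L1,L2,L3,L4:
L1 α=1/2: [65/2, 69/2, 22]
L2 α=1/3: [152/3, 69, 85]
L3 α=1/2: [191/6, 139, 106]
L4 α=1/2: [341/12, 331/2, 325/2]
→ [28, 166, 162]

query (0,0) [L1,L2,L5,L6,L7,L8] — begin 0,0,0
+L1 (α=3/7) → [552/7, 738/7, 102/7]
+L2 (α=2/3) → [3674/21, 1186/21, 286/7]
+L5 (α=3/7) → [18224/147, 19864/147, 5176/49]
+L6 (α=1/4) → [7153/49, 14489/98, 5744/49]
+L7 (α=5/6) → [13491/98, 20369/588, 15367/147]
+L8 (α=3/4) → [38775/392, 173837/2352, 23305/588]
= [99, 74, 40]

at x=1,y=0 over L1,L2,L5,L6,L7,L8:
after L1 α=1/2: [65/2, 69/2, 22]
after L2 α=1/3: [152/3, 69, 85]
after L5 α=3/7: [389/3, 822/7, 607/7]
after L6 α=2/7: [3097/21, 7610/49, 3203/49]
after L7 α=1/8: [3289/24, 4071/28, 2165/28]
after L8 α=1/2: [3721/48, 5695/56, 4321/56]
rounded: [78, 102, 77]

(1,0) stack=L1,L2,L5,L6; from [0,0,0]:
after L1 α=1/2: [65/2, 69/2, 22]
after L2 α=1/3: [152/3, 69, 85]
after L5 α=3/7: [389/3, 822/7, 607/7]
after L6 α=2/7: [3097/21, 7610/49, 3203/49]
→ [147, 155, 65]


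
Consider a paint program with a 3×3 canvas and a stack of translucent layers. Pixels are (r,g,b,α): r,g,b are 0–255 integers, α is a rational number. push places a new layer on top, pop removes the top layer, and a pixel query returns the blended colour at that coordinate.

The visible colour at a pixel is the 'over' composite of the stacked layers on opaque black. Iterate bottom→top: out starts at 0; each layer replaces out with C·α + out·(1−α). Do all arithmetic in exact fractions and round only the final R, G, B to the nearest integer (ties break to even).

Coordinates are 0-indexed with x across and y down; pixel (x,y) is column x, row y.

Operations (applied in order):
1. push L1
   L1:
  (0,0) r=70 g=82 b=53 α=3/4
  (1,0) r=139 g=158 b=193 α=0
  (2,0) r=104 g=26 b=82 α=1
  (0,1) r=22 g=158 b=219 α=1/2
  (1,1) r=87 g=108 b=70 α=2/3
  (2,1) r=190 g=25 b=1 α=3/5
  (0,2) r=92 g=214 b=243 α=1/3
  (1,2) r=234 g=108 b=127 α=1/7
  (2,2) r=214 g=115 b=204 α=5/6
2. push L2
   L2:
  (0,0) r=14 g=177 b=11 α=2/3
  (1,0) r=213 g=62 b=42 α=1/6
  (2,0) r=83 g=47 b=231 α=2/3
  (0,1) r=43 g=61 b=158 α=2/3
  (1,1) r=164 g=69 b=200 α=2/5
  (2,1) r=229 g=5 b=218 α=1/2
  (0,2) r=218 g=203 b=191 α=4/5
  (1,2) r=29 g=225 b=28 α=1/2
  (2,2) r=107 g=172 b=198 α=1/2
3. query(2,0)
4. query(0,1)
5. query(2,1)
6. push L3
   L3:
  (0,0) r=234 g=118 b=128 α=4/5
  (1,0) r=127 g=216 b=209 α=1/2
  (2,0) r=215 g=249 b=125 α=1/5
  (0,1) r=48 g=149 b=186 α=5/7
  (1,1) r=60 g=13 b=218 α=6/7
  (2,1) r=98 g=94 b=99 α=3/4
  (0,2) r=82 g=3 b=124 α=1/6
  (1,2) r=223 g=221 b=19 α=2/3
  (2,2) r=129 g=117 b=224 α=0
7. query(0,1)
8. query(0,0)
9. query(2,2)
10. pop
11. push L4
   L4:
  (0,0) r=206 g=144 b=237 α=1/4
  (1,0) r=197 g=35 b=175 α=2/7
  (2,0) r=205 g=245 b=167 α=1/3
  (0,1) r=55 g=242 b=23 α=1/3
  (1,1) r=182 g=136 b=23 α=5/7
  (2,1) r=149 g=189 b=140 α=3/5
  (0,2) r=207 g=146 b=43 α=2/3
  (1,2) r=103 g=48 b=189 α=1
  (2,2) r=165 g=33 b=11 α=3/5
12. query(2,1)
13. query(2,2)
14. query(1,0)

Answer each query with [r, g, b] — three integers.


query (2,0) [L1,L2] — begin 0,0,0
L1 α=1: [104, 26, 82]
L2 α=2/3: [90, 40, 544/3]
= [90, 40, 181]

at x=0,y=1 over L1,L2:
after L1 α=1/2: [11, 79, 219/2]
after L2 α=2/3: [97/3, 67, 851/6]
→ [32, 67, 142]

query (2,1) [L1,L2] — begin 0,0,0
after L1 α=3/5: [114, 15, 3/5]
after L2 α=1/2: [343/2, 10, 1093/10]
= [172, 10, 109]

(0,1) stack=L1,L2,L3; from [0,0,0]:
L1 α=1/2: [11, 79, 219/2]
L2 α=2/3: [97/3, 67, 851/6]
L3 α=5/7: [914/21, 879/7, 3641/21]
= [44, 126, 173]

query (0,0) [L1,L2,L3] — begin 0,0,0
+L1 (α=3/4) → [105/2, 123/2, 159/4]
+L2 (α=2/3) → [161/6, 277/2, 247/12]
+L3 (α=4/5) → [5777/30, 1221/10, 6391/60]
= [193, 122, 107]

at x=2,y=2 over L1,L2,L3:
+L1 (α=5/6) → [535/3, 575/6, 170]
+L2 (α=1/2) → [428/3, 1607/12, 184]
+L3 (α=0) → [428/3, 1607/12, 184]
→ [143, 134, 184]

at x=2,y=1 over L1,L2,L4:
+L1 (α=3/5) → [114, 15, 3/5]
+L2 (α=1/2) → [343/2, 10, 1093/10]
+L4 (α=3/5) → [158, 587/5, 3193/25]
= [158, 117, 128]

(2,2) stack=L1,L2,L4; from [0,0,0]:
+L1 (α=5/6) → [535/3, 575/6, 170]
+L2 (α=1/2) → [428/3, 1607/12, 184]
+L4 (α=3/5) → [2341/15, 2201/30, 401/5]
rounded: [156, 73, 80]

at x=1,y=0 over L1,L2,L4:
after L1 α=0: [0, 0, 0]
after L2 α=1/6: [71/2, 31/3, 7]
after L4 α=2/7: [1143/14, 365/21, 55]
rounded: [82, 17, 55]


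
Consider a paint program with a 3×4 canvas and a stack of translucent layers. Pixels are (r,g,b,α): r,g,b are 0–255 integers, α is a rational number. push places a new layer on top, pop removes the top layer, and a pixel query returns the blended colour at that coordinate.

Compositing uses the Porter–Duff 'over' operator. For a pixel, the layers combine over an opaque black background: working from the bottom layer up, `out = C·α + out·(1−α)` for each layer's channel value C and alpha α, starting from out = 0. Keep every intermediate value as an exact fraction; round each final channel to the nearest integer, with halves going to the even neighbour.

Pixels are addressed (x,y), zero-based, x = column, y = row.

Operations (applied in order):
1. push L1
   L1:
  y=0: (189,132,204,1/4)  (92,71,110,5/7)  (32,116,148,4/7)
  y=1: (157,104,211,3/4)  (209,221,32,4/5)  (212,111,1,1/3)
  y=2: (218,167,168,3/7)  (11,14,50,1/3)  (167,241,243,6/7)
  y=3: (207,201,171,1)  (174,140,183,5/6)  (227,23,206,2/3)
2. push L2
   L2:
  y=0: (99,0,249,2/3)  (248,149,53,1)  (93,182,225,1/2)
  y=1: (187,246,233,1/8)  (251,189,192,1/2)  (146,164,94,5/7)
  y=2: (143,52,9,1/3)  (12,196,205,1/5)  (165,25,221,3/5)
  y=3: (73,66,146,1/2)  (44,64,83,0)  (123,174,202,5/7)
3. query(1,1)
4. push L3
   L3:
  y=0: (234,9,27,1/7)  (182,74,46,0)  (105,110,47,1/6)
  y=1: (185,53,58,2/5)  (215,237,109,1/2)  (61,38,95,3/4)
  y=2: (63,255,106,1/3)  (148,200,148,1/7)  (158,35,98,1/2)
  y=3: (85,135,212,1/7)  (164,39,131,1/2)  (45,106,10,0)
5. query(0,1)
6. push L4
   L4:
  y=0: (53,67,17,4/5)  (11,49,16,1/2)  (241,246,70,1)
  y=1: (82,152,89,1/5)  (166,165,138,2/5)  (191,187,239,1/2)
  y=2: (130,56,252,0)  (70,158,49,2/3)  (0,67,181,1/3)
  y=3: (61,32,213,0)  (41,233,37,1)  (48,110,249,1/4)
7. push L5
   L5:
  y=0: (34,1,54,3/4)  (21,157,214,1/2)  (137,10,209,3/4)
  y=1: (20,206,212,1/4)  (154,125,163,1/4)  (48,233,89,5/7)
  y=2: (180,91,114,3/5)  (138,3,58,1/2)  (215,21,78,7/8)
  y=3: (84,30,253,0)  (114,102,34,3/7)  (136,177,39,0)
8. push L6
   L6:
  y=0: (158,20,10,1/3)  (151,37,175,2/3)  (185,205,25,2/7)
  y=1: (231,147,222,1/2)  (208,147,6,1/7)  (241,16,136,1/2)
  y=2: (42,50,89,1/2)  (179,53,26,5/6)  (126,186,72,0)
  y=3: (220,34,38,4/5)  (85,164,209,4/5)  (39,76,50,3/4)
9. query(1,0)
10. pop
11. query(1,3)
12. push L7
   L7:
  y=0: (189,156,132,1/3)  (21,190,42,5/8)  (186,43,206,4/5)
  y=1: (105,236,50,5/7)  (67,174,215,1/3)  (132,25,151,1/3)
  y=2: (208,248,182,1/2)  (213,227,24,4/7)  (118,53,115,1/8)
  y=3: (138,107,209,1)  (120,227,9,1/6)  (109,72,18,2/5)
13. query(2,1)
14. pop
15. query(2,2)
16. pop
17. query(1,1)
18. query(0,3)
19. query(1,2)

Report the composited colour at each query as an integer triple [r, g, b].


query (1,1) [L1,L2] — begin 0,0,0
L1 α=4/5: [836/5, 884/5, 128/5]
L2 α=1/2: [2091/10, 1829/10, 544/5]
rounded: [209, 183, 109]

query (0,1) [L1,L2,L3] — begin 0,0,0
after L1 α=3/4: [471/4, 78, 633/4]
after L2 α=1/8: [4045/32, 99, 5363/32]
after L3 α=2/5: [4795/32, 403/5, 19801/160]
rounded: [150, 81, 124]

at x=1,y=0 over L1,L2,L3,L4,L5,L6:
+L1 (α=5/7) → [460/7, 355/7, 550/7]
+L2 (α=1) → [248, 149, 53]
+L3 (α=0) → [248, 149, 53]
+L4 (α=1/2) → [259/2, 99, 69/2]
+L5 (α=1/2) → [301/4, 128, 497/4]
+L6 (α=2/3) → [503/4, 202/3, 1897/12]
= [126, 67, 158]

at x=1,y=3 over L1,L2,L3,L4,L5:
+L1 (α=5/6) → [145, 350/3, 305/2]
+L2 (α=0) → [145, 350/3, 305/2]
+L3 (α=1/2) → [309/2, 467/6, 567/4]
+L4 (α=1) → [41, 233, 37]
+L5 (α=3/7) → [506/7, 1238/7, 250/7]
→ [72, 177, 36]

query (2,1) [L1,L2,L3,L4,L5,L7] — begin 0,0,0
after L1 α=1/3: [212/3, 37, 1/3]
after L2 α=5/7: [2614/21, 894/7, 1412/21]
after L3 α=3/4: [6457/84, 423/7, 7397/84]
after L4 α=1/2: [22501/168, 866/7, 27473/168]
after L5 α=5/7: [42661/588, 9887/49, 64853/588]
after L7 α=1/3: [81469/882, 20999/147, 109247/882]
rounded: [92, 143, 124]

at x=2,y=2 over L1,L2,L3,L4,L5:
+L1 (α=6/7) → [1002/7, 1446/7, 1458/7]
+L2 (α=3/5) → [5469/35, 3417/35, 7557/35]
+L3 (α=1/2) → [10999/70, 2321/35, 10987/70]
+L4 (α=1/3) → [10999/105, 2329/35, 5774/35]
+L5 (α=7/8) → [21128/105, 3737/140, 6221/70]
= [201, 27, 89]

at x=1,y=1 over L1,L2,L3,L4:
after L1 α=4/5: [836/5, 884/5, 128/5]
after L2 α=1/2: [2091/10, 1829/10, 544/5]
after L3 α=1/2: [4241/20, 4199/20, 1089/10]
after L4 α=2/5: [19363/100, 19197/100, 6027/50]
rounded: [194, 192, 121]

query (0,3) [L1,L2,L3,L4] — begin 0,0,0
after L1 α=1: [207, 201, 171]
after L2 α=1/2: [140, 267/2, 317/2]
after L3 α=1/7: [925/7, 936/7, 1163/7]
after L4 α=0: [925/7, 936/7, 1163/7]
rounded: [132, 134, 166]

at x=1,y=2 over L1,L2,L3,L4:
after L1 α=1/3: [11/3, 14/3, 50/3]
after L2 α=1/5: [16/3, 644/15, 163/3]
after L3 α=1/7: [180/7, 2288/35, 474/7]
after L4 α=2/3: [1160/21, 13348/105, 1160/21]
= [55, 127, 55]


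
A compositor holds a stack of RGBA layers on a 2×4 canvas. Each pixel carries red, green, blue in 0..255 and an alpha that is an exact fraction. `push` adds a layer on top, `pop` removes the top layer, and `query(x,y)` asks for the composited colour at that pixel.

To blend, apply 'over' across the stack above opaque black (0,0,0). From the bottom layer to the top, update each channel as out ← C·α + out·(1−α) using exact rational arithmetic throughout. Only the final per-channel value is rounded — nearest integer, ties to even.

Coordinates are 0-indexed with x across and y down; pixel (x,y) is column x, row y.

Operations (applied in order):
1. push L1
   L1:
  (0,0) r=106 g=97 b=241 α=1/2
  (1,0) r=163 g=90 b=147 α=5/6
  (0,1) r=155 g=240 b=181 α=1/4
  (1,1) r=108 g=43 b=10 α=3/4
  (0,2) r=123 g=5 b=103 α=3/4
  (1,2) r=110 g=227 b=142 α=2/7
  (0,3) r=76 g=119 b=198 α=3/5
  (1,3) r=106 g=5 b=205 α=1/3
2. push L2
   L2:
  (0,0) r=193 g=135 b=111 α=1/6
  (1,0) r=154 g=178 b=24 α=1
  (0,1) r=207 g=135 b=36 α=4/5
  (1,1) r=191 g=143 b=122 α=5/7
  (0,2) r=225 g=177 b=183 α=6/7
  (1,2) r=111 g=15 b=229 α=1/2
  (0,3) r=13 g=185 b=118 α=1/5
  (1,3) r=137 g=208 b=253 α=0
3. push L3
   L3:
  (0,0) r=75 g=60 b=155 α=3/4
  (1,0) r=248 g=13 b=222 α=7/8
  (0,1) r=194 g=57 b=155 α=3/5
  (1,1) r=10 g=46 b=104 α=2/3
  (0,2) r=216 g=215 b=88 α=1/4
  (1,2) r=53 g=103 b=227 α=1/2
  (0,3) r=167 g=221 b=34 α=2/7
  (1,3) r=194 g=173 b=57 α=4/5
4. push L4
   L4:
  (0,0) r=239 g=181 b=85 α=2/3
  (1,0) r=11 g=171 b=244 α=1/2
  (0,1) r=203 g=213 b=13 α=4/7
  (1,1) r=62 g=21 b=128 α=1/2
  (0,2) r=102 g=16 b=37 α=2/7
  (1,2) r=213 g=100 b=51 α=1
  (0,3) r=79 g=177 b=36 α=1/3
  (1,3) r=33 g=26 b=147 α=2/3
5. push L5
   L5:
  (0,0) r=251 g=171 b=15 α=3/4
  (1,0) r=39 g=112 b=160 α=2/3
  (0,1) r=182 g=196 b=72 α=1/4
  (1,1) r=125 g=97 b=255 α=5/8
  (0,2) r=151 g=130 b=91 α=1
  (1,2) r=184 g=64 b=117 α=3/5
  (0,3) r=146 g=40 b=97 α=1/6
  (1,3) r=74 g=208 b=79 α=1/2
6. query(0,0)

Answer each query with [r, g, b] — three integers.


at x=0,y=0 over L1,L2,L3,L4,L5:
L1 α=1/2: [53, 97/2, 241/2]
L2 α=1/6: [229/3, 755/12, 1427/12]
L3 α=3/4: [226/3, 2915/48, 7007/48]
L4 α=2/3: [1660/9, 20291/144, 15167/144]
L5 α=3/4: [8437/36, 94163/576, 21647/576]
= [234, 163, 38]


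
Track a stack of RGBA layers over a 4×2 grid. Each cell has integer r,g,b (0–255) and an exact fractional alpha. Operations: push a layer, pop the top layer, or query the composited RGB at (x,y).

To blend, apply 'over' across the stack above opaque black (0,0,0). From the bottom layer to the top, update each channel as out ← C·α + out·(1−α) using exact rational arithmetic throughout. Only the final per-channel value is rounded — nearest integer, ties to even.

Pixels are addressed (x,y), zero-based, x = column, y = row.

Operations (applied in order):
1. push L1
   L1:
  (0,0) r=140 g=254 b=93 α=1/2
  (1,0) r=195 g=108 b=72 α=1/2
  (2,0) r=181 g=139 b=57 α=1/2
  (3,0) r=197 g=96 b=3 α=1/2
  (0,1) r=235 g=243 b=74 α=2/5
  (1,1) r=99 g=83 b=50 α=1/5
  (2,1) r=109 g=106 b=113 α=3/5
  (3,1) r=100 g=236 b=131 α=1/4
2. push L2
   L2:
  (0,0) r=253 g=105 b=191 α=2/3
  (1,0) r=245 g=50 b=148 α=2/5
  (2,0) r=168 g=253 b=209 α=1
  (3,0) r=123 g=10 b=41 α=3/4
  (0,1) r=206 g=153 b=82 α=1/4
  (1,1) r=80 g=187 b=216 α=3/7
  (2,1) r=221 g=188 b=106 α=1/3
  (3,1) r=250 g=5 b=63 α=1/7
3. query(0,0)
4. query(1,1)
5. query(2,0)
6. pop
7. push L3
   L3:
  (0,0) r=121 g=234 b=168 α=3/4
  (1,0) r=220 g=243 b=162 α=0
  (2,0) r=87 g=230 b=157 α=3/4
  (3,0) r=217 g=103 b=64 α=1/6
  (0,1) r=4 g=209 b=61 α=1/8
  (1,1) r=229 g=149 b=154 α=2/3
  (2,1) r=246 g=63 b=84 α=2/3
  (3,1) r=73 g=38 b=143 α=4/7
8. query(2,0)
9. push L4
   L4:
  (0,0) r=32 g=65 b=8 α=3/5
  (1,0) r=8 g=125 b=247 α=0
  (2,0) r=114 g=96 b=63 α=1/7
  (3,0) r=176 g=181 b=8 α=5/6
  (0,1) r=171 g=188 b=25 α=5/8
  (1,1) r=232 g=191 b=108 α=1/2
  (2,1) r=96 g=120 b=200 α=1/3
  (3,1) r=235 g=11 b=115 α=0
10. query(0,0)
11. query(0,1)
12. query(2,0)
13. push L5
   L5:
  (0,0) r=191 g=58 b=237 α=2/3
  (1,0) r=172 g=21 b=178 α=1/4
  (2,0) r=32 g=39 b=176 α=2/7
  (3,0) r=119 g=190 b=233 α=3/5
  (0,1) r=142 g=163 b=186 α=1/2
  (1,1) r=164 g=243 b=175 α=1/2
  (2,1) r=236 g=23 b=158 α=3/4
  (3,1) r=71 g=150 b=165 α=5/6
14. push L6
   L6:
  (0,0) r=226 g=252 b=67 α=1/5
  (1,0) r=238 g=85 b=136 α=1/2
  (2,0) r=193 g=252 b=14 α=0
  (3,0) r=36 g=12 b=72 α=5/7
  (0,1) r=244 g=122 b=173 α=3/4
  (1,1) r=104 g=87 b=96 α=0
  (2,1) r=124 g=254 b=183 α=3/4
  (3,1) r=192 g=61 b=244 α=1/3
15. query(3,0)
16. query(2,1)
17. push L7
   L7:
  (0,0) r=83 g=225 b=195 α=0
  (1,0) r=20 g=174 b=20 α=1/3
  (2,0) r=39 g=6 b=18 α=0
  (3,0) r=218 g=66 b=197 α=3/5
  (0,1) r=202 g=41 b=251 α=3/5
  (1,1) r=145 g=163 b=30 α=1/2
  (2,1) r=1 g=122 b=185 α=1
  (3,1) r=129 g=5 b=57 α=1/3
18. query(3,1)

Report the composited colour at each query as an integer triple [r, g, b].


(0,0) stack=L1,L2; from [0,0,0]:
L1 α=1/2: [70, 127, 93/2]
L2 α=2/3: [192, 337/3, 857/6]
rounded: [192, 112, 143]

query (1,1) [L1,L2] — begin 0,0,0
after L1 α=1/5: [99/5, 83/5, 10]
after L2 α=3/7: [228/5, 3137/35, 688/7]
rounded: [46, 90, 98]

at x=2,y=0 over L1,L2:
L1 α=1/2: [181/2, 139/2, 57/2]
L2 α=1: [168, 253, 209]
→ [168, 253, 209]

(2,0) stack=L1,L3; from [0,0,0]:
+L1 (α=1/2) → [181/2, 139/2, 57/2]
+L3 (α=3/4) → [703/8, 1519/8, 999/8]
= [88, 190, 125]

query (0,0) [L1,L3,L4] — begin 0,0,0
after L1 α=1/2: [70, 127, 93/2]
after L3 α=3/4: [433/4, 829/4, 1101/8]
after L4 α=3/5: [125/2, 1219/10, 1197/20]
→ [62, 122, 60]

query (0,1) [L1,L3,L4] — begin 0,0,0
+L1 (α=2/5) → [94, 486/5, 148/5]
+L3 (α=1/8) → [331/4, 4447/40, 1341/40]
+L4 (α=5/8) → [4413/32, 50941/320, 9023/320]
= [138, 159, 28]

(2,0) stack=L1,L3,L4; from [0,0,0]:
+L1 (α=1/2) → [181/2, 139/2, 57/2]
+L3 (α=3/4) → [703/8, 1519/8, 999/8]
+L4 (α=1/7) → [2565/28, 4941/28, 3249/28]
→ [92, 176, 116]

(3,0) stack=L1,L3,L4,L5,L6; from [0,0,0]:
after L1 α=1/2: [197/2, 48, 3/2]
after L3 α=1/6: [473/4, 343/6, 143/12]
after L4 α=5/6: [1331/8, 5773/36, 623/72]
after L5 α=3/5: [2759/20, 16033/90, 25787/180]
after L6 α=5/7: [4559/70, 18733/315, 58187/630]
rounded: [65, 59, 92]

query (2,1) [L1,L3,L4,L5,L6] — begin 0,0,0
after L1 α=3/5: [327/5, 318/5, 339/5]
after L3 α=2/3: [929/5, 316/5, 393/5]
after L4 α=1/3: [2338/15, 1232/15, 1786/15]
after L5 α=3/4: [6479/30, 2267/60, 2224/15]
after L6 α=3/4: [17639/120, 47987/240, 10459/60]
→ [147, 200, 174]

query (3,1) [L1,L3,L4,L5,L6,L7] — begin 0,0,0
after L1 α=1/4: [25, 59, 131/4]
after L3 α=4/7: [367/7, 47, 383/4]
after L4 α=0: [367/7, 47, 383/4]
after L5 α=5/6: [1426/21, 797/6, 3683/24]
after L6 α=1/3: [6884/63, 980/9, 6611/36]
after L7 α=1/3: [21895/189, 2005/27, 7637/54]
rounded: [116, 74, 141]


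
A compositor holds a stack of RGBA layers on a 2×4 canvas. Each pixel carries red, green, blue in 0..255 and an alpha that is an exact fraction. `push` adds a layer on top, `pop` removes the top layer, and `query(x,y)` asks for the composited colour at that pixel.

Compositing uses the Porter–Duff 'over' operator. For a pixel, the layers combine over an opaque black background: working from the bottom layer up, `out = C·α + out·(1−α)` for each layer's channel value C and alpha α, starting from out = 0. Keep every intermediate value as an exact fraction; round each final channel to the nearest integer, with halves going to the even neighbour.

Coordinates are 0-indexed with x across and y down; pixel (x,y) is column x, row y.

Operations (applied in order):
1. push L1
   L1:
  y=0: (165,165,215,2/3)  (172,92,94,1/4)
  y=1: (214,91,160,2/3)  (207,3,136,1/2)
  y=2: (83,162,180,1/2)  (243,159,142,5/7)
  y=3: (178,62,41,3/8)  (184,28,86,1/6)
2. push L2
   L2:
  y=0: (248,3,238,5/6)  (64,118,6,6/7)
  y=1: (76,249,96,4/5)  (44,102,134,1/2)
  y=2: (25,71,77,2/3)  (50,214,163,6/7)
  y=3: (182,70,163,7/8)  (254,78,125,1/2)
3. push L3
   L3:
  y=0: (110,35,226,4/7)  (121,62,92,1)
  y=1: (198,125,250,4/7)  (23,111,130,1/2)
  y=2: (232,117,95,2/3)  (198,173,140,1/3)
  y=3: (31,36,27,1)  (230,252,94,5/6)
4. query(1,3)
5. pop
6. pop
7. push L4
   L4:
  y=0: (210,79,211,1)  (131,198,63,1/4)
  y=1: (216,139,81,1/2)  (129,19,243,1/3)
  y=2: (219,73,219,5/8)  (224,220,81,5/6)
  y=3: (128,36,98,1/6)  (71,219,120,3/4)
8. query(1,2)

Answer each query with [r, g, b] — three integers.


query (1,3) [L1,L2,L3] — begin 0,0,0
L1 α=1/6: [92/3, 14/3, 43/3]
L2 α=1/2: [427/3, 124/3, 209/3]
L3 α=5/6: [3877/18, 1952/9, 1619/18]
rounded: [215, 217, 90]

at x=1,y=2 over L1,L4:
after L1 α=5/7: [1215/7, 795/7, 710/7]
after L4 α=5/6: [9055/42, 8495/42, 3545/42]
rounded: [216, 202, 84]


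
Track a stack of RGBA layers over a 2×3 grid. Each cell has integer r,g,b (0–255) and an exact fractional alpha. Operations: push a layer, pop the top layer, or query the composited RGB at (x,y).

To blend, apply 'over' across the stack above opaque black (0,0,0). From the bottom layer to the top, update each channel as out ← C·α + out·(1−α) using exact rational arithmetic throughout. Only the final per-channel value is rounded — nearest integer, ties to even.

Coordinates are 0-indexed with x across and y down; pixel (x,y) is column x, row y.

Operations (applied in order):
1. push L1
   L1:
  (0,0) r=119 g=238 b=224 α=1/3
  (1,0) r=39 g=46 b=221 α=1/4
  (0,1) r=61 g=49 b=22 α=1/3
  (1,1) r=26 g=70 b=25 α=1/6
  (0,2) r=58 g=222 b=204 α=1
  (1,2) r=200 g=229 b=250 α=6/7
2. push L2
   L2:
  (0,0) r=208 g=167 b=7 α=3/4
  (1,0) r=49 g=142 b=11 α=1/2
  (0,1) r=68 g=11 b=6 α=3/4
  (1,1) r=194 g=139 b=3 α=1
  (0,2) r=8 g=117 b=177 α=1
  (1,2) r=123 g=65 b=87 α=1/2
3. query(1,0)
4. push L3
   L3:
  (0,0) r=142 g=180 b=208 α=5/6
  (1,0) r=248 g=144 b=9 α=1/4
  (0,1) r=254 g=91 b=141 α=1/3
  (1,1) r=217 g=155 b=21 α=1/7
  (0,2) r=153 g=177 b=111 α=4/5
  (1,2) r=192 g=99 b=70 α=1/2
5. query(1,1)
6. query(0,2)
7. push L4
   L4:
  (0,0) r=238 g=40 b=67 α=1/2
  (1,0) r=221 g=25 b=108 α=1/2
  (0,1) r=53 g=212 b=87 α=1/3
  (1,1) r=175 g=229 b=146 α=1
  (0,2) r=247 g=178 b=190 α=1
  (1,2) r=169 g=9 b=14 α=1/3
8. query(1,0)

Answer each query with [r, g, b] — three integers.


at x=1,y=0 over L1,L2:
L1 α=1/4: [39/4, 23/2, 221/4]
L2 α=1/2: [235/8, 307/4, 265/8]
→ [29, 77, 33]

(1,1) stack=L1,L2,L3; from [0,0,0]:
+L1 (α=1/6) → [13/3, 35/3, 25/6]
+L2 (α=1) → [194, 139, 3]
+L3 (α=1/7) → [1381/7, 989/7, 39/7]
→ [197, 141, 6]

at x=0,y=2 over L1,L2,L3:
after L1 α=1: [58, 222, 204]
after L2 α=1: [8, 117, 177]
after L3 α=4/5: [124, 165, 621/5]
rounded: [124, 165, 124]

(1,0) stack=L1,L2,L3,L4; from [0,0,0]:
after L1 α=1/4: [39/4, 23/2, 221/4]
after L2 α=1/2: [235/8, 307/4, 265/8]
after L3 α=1/4: [2689/32, 1497/16, 867/32]
after L4 α=1/2: [9761/64, 1897/32, 4323/64]
= [153, 59, 68]


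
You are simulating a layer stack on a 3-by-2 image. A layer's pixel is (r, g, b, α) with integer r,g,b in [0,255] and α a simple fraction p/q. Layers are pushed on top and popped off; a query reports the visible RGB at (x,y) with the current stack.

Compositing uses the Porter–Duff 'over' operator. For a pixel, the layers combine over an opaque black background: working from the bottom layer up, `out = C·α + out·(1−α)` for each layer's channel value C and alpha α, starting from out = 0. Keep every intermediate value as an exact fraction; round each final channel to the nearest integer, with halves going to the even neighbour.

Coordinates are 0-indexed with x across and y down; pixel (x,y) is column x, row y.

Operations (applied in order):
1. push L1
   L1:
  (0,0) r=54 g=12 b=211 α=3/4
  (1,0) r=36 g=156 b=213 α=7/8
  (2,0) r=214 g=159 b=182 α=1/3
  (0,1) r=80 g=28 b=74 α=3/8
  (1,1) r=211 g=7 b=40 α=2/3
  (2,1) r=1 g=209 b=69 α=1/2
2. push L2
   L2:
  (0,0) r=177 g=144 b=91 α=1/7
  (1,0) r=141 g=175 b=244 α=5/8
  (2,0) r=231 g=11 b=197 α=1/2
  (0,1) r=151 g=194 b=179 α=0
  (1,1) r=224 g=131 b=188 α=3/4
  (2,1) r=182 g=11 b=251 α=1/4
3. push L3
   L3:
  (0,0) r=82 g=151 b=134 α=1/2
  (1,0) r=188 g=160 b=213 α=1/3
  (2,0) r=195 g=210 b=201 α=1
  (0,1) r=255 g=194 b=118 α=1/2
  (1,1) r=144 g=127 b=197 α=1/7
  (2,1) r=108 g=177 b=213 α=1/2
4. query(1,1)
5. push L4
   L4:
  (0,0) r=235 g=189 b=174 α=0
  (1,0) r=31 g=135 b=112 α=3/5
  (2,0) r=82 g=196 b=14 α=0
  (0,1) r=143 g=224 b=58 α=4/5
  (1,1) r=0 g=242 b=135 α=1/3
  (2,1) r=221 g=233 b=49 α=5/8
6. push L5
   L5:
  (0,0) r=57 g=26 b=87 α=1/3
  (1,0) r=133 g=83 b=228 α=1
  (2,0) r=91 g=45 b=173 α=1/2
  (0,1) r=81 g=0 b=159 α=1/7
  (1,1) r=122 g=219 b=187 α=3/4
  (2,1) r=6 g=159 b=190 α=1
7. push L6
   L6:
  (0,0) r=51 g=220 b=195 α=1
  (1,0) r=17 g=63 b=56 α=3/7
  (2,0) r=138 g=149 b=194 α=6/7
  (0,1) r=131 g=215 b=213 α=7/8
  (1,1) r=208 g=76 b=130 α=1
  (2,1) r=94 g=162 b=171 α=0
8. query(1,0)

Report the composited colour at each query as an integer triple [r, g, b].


(1,1) stack=L1,L2,L3; from [0,0,0]:
+L1 (α=2/3) → [422/3, 14/3, 80/3]
+L2 (α=3/4) → [1219/6, 1193/12, 443/3]
+L3 (α=1/7) → [1363/7, 1447/14, 1083/7]
→ [195, 103, 155]

query (1,0) [L1,L2,L3,L4,L5,L6] — begin 0,0,0
+L1 (α=7/8) → [63/2, 273/2, 1491/8]
+L2 (α=5/8) → [1599/16, 2569/16, 14233/64]
+L3 (α=1/3) → [3103/24, 1283/8, 21049/96]
+L4 (α=3/5) → [4219/60, 2903/20, 37177/240]
+L5 (α=1) → [133, 83, 228]
+L6 (α=3/7) → [583/7, 521/7, 1080/7]
→ [83, 74, 154]


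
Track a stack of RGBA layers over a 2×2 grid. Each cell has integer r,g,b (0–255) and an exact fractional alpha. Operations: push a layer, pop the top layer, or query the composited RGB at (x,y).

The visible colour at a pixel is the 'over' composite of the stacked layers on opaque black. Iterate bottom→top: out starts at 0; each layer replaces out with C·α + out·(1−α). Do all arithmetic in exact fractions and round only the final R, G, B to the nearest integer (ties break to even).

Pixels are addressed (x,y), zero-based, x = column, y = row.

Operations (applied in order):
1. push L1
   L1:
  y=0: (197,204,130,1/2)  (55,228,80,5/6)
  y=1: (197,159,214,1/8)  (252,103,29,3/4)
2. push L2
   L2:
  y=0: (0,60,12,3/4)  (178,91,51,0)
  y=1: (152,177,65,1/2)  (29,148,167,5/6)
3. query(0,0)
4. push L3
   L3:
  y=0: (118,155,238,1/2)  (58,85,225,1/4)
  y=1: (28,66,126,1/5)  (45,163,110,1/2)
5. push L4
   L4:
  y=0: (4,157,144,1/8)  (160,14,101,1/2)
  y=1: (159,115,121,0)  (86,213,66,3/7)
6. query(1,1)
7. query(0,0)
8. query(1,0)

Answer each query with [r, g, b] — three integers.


at x=0,y=0 over L1,L2:
L1 α=1/2: [197/2, 102, 65]
L2 α=3/4: [197/8, 141/2, 101/4]
→ [25, 70, 25]

at x=1,y=1 over L1,L2,L3,L4:
+L1 (α=3/4) → [189, 309/4, 87/4]
+L2 (α=5/6) → [167/3, 3269/24, 3427/24]
+L3 (α=1/2) → [151/3, 7181/48, 6067/48]
+L4 (α=3/7) → [1378/21, 14849/84, 8443/84]
rounded: [66, 177, 101]

at x=0,y=0 over L1,L2,L3,L4:
after L1 α=1/2: [197/2, 102, 65]
after L2 α=3/4: [197/8, 141/2, 101/4]
after L3 α=1/2: [1141/16, 451/4, 1053/8]
after L4 α=1/8: [8051/128, 3785/32, 8523/64]
rounded: [63, 118, 133]

(1,0) stack=L1,L2,L3,L4; from [0,0,0]:
after L1 α=5/6: [275/6, 190, 200/3]
after L2 α=0: [275/6, 190, 200/3]
after L3 α=1/4: [391/8, 655/4, 425/4]
after L4 α=1/2: [1671/16, 711/8, 829/8]
= [104, 89, 104]


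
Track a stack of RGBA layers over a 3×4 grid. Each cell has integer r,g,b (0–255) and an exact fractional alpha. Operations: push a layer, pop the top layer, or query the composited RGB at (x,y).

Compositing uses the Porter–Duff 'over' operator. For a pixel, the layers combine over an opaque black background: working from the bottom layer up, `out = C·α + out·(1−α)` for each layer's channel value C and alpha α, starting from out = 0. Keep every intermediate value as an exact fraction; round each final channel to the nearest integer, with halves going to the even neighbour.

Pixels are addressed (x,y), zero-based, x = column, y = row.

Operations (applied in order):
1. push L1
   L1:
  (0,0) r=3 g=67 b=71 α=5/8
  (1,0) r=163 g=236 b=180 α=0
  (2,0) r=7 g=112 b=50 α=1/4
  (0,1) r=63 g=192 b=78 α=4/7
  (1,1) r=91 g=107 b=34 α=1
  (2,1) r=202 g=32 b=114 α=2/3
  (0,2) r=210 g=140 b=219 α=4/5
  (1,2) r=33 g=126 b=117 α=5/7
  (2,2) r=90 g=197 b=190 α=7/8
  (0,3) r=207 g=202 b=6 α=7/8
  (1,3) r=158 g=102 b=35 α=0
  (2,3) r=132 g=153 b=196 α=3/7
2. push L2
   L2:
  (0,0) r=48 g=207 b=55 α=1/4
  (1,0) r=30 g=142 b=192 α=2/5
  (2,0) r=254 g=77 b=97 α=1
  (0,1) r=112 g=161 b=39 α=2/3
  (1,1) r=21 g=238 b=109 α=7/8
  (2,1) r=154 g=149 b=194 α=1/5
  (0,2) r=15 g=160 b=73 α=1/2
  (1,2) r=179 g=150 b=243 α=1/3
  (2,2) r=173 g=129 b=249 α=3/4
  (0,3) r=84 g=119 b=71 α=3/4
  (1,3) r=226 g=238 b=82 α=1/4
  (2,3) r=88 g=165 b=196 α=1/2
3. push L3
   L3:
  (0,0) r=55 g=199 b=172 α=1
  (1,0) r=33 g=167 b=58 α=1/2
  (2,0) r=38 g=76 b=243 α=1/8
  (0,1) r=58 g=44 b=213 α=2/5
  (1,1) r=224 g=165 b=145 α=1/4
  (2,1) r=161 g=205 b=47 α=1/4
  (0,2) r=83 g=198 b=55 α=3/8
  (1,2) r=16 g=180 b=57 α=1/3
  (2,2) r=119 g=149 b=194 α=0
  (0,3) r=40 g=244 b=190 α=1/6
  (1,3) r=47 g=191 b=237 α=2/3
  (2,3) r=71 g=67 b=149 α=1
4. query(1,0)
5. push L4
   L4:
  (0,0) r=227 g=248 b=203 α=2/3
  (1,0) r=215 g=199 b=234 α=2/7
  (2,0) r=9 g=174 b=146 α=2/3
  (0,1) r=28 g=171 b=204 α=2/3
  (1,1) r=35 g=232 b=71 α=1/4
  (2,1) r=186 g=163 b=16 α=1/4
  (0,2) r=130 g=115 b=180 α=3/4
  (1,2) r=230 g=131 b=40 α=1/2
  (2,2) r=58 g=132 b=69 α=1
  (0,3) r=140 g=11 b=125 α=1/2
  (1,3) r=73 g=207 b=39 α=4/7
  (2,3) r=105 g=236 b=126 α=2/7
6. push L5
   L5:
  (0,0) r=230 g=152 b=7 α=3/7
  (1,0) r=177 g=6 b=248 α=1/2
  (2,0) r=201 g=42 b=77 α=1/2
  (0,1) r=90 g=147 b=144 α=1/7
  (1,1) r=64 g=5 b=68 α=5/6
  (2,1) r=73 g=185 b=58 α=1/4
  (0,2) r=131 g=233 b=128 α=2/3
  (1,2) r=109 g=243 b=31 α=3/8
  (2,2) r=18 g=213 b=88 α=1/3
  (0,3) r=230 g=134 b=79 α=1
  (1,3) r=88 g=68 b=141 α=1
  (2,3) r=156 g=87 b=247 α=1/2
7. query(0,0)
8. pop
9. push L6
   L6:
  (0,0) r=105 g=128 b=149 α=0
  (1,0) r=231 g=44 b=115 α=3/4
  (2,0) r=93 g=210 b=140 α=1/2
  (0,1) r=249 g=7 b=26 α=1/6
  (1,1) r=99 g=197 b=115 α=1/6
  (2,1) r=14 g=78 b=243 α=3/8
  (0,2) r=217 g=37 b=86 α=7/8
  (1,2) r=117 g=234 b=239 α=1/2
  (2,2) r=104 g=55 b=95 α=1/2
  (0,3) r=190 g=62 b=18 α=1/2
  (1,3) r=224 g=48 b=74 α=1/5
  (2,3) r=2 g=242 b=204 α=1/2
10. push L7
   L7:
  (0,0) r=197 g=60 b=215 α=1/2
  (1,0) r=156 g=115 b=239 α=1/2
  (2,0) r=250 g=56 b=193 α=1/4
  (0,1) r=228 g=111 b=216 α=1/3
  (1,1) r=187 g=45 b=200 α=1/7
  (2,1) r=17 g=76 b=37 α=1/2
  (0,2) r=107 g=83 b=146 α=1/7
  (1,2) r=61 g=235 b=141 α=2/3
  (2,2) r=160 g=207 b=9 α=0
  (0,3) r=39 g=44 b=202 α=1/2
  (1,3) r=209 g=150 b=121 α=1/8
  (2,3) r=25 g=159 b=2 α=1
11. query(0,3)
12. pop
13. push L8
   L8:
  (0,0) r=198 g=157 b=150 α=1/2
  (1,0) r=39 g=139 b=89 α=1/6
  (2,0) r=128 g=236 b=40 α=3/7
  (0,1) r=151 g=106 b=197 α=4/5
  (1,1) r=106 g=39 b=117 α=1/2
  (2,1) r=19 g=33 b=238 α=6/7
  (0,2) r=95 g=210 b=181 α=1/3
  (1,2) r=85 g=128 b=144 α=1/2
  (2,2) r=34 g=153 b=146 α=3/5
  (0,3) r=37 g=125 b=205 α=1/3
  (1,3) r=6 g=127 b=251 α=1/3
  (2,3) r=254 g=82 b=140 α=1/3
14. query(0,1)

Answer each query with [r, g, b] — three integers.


query (1,0) [L1,L2,L3] — begin 0,0,0
+L1 (α=0) → [0, 0, 0]
+L2 (α=2/5) → [12, 284/5, 384/5]
+L3 (α=1/2) → [45/2, 1119/10, 337/5]
rounded: [22, 112, 67]

at x=0,y=0 over L1,L2,L3,L4,L5:
L1 α=5/8: [15/8, 335/8, 355/8]
L2 α=1/4: [429/32, 2661/32, 1505/32]
L3 α=1: [55, 199, 172]
L4 α=2/3: [509/3, 695/3, 578/3]
L5 α=3/7: [4106/21, 4148/21, 2375/21]
= [196, 198, 113]

(0,3) stack=L1,L2,L3,L4,L6,L7; from [0,0,0]:
after L1 α=7/8: [1449/8, 707/4, 21/4]
after L2 α=3/4: [3465/32, 2135/16, 873/16]
after L3 α=1/6: [18605/192, 14579/96, 7405/96]
after L4 α=1/2: [45485/384, 15635/192, 19405/192]
after L6 α=1/2: [118445/768, 27539/384, 22861/384]
after L7 α=1/2: [148397/1536, 44435/768, 100429/768]
→ [97, 58, 131]

query (0,1) [L1,L2,L3,L4,L6,L8] — begin 0,0,0
L1 α=4/7: [36, 768/7, 312/7]
L2 α=2/3: [260/3, 3022/21, 286/7]
L3 α=2/5: [376/5, 3638/35, 768/7]
L4 α=2/3: [656/15, 15608/105, 1208/7]
L6 α=1/6: [1403/18, 15755/126, 1037/7]
L8 α=4/5: [2455/18, 69179/630, 6553/35]
→ [136, 110, 187]
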